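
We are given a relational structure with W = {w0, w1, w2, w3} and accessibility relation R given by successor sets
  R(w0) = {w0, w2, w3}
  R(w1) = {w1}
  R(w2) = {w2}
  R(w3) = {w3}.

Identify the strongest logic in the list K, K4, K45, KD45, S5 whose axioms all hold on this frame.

K4

Transitive (axiom 4): yes — every two-step R-path is closed by a direct edge.
Euclidean (axiom 5): no — w0 R w2 and w0 R w3, but not w2 R w3.
Serial (axiom D): yes — every world has a successor (e.g. w0 R w0).
Reflexive (axiom T): yes — every world is R-related to itself.
So F validates K, K4; K45 would additionally require R to be Euclidean. The strongest is K4.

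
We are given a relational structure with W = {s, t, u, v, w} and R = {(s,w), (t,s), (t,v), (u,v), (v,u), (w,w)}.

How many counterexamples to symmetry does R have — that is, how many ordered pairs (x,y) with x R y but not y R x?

3

Enumerating: (s,w), (t,s), (t,v).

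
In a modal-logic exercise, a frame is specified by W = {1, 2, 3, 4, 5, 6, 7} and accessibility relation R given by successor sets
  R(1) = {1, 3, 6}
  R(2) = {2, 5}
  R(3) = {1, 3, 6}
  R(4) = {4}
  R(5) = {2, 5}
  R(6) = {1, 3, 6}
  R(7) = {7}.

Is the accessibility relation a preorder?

Reflexive: yes — every world is R-related to itself.
Transitive: yes — every two-step R-path is closed by a direct edge.
So R is a preorder.

Yes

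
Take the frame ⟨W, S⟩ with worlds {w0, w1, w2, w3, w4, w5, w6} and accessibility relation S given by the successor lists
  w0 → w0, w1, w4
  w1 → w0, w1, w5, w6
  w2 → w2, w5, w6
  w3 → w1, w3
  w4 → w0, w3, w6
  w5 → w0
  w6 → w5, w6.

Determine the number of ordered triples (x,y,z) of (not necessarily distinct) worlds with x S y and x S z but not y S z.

23

Enumerating: (w0,w1,w4), (w0,w4,w1), (w0,w4,w4), (w1,w0,w5), (w1,w0,w6), (w1,w5,w1), (w1,w5,w5), (w1,w5,w6), (w1,w6,w0), (w1,w6,w1), (w2,w5,w2), (w2,w5,w5), … and 11 more.
Total: 23.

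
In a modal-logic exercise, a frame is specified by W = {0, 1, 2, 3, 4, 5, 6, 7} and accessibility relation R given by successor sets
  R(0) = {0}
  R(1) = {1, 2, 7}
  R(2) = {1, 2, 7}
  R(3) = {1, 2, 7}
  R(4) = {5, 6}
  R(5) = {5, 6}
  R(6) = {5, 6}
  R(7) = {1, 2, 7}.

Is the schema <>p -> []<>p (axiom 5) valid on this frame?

Axiom 5 corresponds to the accessibility relation being Euclidean.
Euclidean: yes — any two successors of a common world are R-related.

Yes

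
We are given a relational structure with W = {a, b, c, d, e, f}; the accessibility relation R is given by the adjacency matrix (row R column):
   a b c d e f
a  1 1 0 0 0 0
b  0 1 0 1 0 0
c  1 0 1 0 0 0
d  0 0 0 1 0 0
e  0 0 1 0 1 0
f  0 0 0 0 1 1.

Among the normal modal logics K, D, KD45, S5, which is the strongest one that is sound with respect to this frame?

Serial (axiom D): yes — every world has a successor (e.g. a R a).
Euclidean (axiom 5): no — a R b and a R a, but not b R a.
Transitive (axiom 4): no — a R b and b R d, but not a R d.
Reflexive (axiom T): yes — every world is R-related to itself.
So F validates K, D; KD45 would additionally require R to be Euclidean and transitive. The strongest is D.

D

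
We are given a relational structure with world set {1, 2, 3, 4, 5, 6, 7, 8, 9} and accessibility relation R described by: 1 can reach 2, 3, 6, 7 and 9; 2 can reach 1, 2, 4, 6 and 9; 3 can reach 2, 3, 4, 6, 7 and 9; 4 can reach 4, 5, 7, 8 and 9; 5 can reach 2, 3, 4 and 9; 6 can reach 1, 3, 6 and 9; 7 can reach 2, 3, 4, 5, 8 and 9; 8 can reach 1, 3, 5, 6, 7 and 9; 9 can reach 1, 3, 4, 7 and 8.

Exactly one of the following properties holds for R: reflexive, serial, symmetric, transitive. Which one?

Reflexive: no — 1 is not related to itself.
Serial: yes — every world has a successor (e.g. 1 R 2).
Symmetric: no — 1 R 3 but not 3 R 1.
Transitive: no — 1 R 2 and 2 R 4, but not 1 R 4.
Only serial holds.

serial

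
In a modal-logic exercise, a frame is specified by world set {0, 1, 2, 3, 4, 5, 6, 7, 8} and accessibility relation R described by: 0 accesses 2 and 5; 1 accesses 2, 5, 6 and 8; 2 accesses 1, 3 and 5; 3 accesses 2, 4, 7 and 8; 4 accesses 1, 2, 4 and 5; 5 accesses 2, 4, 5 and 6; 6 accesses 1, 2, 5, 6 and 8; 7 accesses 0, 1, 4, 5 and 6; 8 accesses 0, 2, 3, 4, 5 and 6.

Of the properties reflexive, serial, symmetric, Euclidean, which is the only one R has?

serial

Reflexive: no — 0 is not related to itself.
Serial: yes — every world has a successor (e.g. 0 R 2).
Symmetric: no — 0 R 2 but not 2 R 0.
Euclidean: no — 1 R 2 and 1 R 6, but not 2 R 6.
Only serial holds.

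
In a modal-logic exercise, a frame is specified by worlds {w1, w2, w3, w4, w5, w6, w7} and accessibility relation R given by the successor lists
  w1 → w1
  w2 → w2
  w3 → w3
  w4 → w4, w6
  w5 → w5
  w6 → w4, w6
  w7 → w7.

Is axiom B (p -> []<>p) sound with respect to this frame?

Yes

Axiom B corresponds to the accessibility relation being symmetric.
Symmetric: yes — every pair in R has its reverse in R.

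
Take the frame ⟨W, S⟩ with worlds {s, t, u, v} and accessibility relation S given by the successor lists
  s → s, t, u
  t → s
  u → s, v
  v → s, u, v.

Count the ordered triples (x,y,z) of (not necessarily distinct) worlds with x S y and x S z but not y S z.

Enumerating: (s,t,t), (s,t,u), (s,u,t), (s,u,u), (u,s,v), (v,s,v), (v,u,u).

7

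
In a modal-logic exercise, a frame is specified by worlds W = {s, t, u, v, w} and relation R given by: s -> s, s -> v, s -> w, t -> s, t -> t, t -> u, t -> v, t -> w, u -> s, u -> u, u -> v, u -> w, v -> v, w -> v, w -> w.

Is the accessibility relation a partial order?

Reflexive: yes — every world is R-related to itself.
Transitive: yes — every two-step R-path is closed by a direct edge.
Antisymmetric: yes — no distinct pair is related both ways.
So R is a partial order.

Yes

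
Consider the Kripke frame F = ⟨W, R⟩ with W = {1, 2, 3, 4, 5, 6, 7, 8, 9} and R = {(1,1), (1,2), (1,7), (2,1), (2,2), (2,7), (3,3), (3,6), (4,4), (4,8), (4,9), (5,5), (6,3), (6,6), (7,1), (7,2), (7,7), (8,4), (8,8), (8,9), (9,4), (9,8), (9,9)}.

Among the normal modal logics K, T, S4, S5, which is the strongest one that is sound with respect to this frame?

Reflexive (axiom T): yes — every world is R-related to itself.
Transitive (axiom 4): yes — every two-step R-path is closed by a direct edge.
Euclidean (axiom 5): yes — any two successors of a common world are R-related.
So F validates K, T, S4, S5. The strongest is S5.

S5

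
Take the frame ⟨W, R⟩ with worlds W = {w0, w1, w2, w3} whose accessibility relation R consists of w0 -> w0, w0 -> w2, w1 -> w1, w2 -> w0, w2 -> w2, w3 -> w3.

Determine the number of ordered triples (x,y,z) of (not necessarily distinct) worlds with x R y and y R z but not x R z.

R is transitive; there are no such tuples.

0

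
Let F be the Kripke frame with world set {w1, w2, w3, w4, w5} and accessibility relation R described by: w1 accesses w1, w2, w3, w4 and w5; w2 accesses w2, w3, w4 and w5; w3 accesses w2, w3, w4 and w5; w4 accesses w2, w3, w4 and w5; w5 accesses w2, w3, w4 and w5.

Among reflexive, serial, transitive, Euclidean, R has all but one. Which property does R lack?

Euclidean

Reflexive: yes — every world is R-related to itself.
Serial: yes — every world has a successor (e.g. w1 R w1).
Transitive: yes — every two-step R-path is closed by a direct edge.
Euclidean: no — w1 R w2 and w1 R w1, but not w2 R w1.
Only Euclidean fails.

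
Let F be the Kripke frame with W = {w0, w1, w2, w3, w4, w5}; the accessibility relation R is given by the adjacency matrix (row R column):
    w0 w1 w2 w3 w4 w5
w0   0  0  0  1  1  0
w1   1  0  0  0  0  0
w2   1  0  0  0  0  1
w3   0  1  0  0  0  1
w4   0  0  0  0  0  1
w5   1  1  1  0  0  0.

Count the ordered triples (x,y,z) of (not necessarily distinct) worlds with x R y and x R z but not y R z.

Enumerating: (w0,w3,w3), (w0,w3,w4), (w0,w4,w3), (w0,w4,w4), (w1,w0,w0), (w2,w0,w0), (w2,w0,w5), (w2,w5,w5), (w3,w1,w1), (w3,w1,w5), (w3,w5,w5), (w4,w5,w5), … and 7 more.
Total: 19.

19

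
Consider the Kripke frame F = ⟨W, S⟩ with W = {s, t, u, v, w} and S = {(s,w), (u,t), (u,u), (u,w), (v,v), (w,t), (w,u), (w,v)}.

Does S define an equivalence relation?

Reflexive: no — s is not related to itself.
Symmetric: no — s S w but not w S s.
Transitive: no — s S w and w S t, but not s S t.
So S is not an equivalence relation.

No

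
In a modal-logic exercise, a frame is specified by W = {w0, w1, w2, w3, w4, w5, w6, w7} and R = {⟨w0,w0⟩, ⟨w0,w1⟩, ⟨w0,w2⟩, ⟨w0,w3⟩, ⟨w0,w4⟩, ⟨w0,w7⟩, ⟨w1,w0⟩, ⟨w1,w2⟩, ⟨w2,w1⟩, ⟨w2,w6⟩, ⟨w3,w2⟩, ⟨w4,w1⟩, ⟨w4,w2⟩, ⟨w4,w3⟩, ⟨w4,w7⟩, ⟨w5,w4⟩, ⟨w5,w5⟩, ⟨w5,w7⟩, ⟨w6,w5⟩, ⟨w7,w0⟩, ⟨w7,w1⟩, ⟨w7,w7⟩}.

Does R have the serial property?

Yes

Serial: yes — every world has a successor (e.g. w0 R w0).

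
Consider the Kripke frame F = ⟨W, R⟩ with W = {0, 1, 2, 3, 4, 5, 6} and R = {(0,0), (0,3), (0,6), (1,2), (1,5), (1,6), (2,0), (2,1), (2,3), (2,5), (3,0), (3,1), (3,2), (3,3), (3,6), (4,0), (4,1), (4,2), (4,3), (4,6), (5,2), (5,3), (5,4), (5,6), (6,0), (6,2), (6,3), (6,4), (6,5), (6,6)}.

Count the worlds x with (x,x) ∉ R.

Enumerating: 1, 2, 4, 5.

4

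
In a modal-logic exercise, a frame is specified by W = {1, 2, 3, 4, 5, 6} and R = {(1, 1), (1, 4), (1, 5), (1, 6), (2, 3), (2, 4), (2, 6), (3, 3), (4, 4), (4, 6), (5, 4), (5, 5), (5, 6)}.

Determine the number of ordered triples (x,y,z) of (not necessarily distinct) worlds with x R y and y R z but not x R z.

0

R is transitive; there are no such tuples.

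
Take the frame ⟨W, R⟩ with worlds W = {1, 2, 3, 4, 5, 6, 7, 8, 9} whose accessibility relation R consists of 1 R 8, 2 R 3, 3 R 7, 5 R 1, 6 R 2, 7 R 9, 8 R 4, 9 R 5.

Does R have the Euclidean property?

No

Euclidean: no — 1 R 8 and 1 R 8, but not 8 R 8.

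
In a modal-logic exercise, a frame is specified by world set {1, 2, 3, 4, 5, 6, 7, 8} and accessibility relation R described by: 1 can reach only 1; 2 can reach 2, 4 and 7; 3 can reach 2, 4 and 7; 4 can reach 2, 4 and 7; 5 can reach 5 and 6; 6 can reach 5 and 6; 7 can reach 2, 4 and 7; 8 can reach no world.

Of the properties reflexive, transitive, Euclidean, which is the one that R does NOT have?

Reflexive: no — 3 is not related to itself.
Transitive: yes — every two-step R-path is closed by a direct edge.
Euclidean: yes — any two successors of a common world are R-related.
Only reflexive fails.

reflexive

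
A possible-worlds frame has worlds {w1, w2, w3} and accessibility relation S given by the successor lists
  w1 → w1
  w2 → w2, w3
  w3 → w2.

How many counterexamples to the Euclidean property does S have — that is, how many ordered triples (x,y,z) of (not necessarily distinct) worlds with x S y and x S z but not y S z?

Enumerating: (w2,w3,w3).

1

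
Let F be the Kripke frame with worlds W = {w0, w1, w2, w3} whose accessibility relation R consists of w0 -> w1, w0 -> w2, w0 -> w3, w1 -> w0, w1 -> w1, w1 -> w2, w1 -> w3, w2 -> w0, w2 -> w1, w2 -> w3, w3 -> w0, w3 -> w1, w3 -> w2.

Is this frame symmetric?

Yes

Symmetric: yes — every pair in R has its reverse in R.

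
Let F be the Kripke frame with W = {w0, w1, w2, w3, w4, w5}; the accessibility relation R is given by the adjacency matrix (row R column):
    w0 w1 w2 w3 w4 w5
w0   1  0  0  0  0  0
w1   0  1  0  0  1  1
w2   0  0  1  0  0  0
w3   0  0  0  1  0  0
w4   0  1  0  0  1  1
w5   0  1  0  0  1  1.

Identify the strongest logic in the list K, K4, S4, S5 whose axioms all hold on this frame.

Transitive (axiom 4): yes — every two-step R-path is closed by a direct edge.
Reflexive (axiom T): yes — every world is R-related to itself.
Euclidean (axiom 5): yes — any two successors of a common world are R-related.
So F validates K, K4, S4, S5. The strongest is S5.

S5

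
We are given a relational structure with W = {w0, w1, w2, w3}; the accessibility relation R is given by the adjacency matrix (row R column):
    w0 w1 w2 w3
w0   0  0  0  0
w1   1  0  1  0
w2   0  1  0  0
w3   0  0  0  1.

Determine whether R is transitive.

Transitive: no — w2 R w1 and w1 R w0, but not w2 R w0.

No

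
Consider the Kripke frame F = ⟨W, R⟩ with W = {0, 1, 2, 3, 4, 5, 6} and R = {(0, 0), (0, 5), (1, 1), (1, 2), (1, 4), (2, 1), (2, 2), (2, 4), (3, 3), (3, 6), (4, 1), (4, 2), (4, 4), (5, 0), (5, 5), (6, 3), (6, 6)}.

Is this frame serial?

Yes

Serial: yes — every world has a successor (e.g. 0 R 0).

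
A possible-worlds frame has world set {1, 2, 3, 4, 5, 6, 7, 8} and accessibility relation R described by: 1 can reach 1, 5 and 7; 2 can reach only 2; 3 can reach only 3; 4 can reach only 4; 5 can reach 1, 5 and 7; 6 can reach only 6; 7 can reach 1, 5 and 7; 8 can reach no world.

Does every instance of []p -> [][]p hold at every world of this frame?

Axiom 4 corresponds to the accessibility relation being transitive.
Transitive: yes — every two-step R-path is closed by a direct edge.

Yes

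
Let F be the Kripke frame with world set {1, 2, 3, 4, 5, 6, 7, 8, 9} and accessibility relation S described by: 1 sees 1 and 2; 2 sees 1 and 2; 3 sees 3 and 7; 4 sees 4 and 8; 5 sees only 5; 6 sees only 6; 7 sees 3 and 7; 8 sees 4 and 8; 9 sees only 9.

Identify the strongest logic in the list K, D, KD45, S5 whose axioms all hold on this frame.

S5

Serial (axiom D): yes — every world has a successor (e.g. 1 S 1).
Euclidean (axiom 5): yes — any two successors of a common world are S-related.
Transitive (axiom 4): yes — every two-step S-path is closed by a direct edge.
Reflexive (axiom T): yes — every world is S-related to itself.
So F validates K, D, KD45, S5. The strongest is S5.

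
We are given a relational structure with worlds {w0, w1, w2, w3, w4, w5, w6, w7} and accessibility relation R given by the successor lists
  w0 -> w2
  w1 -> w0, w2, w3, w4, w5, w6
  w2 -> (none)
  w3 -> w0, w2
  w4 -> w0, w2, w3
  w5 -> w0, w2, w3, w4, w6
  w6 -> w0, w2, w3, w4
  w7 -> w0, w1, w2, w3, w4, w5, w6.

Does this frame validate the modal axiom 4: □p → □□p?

Yes

The schema 4 characterises exactly the transitive frames.
Transitive: yes — every two-step R-path is closed by a direct edge.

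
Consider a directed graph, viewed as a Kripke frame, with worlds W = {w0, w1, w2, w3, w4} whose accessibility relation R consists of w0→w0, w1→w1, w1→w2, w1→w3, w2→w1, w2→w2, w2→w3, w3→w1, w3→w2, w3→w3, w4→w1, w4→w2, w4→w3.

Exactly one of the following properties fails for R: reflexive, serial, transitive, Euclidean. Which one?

Reflexive: no — w4 is not related to itself.
Serial: yes — every world has a successor (e.g. w0 R w0).
Transitive: yes — every two-step R-path is closed by a direct edge.
Euclidean: yes — any two successors of a common world are R-related.
Only reflexive fails.

reflexive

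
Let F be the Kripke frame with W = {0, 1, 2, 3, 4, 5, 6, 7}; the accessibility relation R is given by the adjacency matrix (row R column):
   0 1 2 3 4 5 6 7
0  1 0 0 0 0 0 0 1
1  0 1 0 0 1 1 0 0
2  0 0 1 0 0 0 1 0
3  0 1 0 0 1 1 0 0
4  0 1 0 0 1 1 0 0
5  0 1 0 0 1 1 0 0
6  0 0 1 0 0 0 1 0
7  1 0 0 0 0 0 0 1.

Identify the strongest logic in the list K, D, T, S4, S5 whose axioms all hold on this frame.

D

Serial (axiom D): yes — every world has a successor (e.g. 0 R 0).
Reflexive (axiom T): no — 3 is not related to itself.
Transitive (axiom 4): yes — every two-step R-path is closed by a direct edge.
Euclidean (axiom 5): yes — any two successors of a common world are R-related.
So F validates K, D; T would additionally require R to be reflexive. The strongest is D.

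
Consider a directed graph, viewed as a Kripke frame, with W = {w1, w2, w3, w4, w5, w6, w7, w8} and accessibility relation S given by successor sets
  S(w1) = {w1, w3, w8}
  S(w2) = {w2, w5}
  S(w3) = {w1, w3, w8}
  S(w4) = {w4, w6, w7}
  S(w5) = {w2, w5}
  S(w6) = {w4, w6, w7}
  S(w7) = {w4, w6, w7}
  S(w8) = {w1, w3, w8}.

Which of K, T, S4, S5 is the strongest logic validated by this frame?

S5

Reflexive (axiom T): yes — every world is S-related to itself.
Transitive (axiom 4): yes — every two-step S-path is closed by a direct edge.
Euclidean (axiom 5): yes — any two successors of a common world are S-related.
So F validates K, T, S4, S5. The strongest is S5.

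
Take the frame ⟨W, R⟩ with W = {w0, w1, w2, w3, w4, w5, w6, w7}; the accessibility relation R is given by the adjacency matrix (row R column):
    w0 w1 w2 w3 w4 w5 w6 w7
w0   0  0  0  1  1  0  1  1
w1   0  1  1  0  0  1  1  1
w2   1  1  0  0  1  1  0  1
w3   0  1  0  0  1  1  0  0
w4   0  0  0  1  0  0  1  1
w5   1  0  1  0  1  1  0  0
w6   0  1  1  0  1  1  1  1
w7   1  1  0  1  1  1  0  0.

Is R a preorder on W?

No

Reflexive: no — w0 is not related to itself.
Transitive: no — w0 R w3 and w3 R w1, but not w0 R w1.
So R is not a preorder.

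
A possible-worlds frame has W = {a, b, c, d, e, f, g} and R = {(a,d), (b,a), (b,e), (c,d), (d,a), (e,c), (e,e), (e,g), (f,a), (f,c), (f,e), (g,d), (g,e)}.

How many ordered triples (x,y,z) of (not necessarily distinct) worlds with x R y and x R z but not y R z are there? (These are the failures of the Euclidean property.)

Enumerating: (a,d,d), (b,a,a), (b,a,e), (b,e,a), (c,d,d), (d,a,a), (e,c,c), (e,c,e), (e,c,g), (e,g,c), (e,g,g), (f,a,a), … and 9 more.
Total: 21.

21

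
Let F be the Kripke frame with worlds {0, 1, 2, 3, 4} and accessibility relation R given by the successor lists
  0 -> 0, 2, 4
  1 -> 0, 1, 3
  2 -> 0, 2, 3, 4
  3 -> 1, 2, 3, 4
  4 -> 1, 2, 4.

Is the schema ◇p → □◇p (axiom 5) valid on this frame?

No

Axiom 5 corresponds to the accessibility relation being Euclidean.
Euclidean: no — 1 R 0 and 1 R 3, but not 0 R 3.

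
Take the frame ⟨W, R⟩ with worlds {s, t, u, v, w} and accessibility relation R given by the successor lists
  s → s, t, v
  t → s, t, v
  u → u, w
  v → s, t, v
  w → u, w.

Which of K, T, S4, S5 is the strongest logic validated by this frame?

S5

Reflexive (axiom T): yes — every world is R-related to itself.
Transitive (axiom 4): yes — every two-step R-path is closed by a direct edge.
Euclidean (axiom 5): yes — any two successors of a common world are R-related.
So F validates K, T, S4, S5. The strongest is S5.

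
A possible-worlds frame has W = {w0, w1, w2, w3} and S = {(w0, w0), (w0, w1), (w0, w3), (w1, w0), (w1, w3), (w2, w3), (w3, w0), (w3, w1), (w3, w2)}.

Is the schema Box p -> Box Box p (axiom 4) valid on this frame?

The schema 4 characterises exactly the transitive frames.
Transitive: no — w0 S w3 and w3 S w2, but not w0 S w2.

No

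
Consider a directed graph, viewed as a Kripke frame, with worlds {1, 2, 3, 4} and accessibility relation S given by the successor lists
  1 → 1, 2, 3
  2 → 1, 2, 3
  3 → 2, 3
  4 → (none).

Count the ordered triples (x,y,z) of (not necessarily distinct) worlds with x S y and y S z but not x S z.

Enumerating: (3,2,1).

1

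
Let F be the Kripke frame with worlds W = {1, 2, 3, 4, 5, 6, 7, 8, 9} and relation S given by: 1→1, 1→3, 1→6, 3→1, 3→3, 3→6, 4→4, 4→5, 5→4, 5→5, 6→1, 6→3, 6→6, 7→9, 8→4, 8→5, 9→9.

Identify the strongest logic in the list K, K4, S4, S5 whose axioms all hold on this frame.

K4

Transitive (axiom 4): yes — every two-step S-path is closed by a direct edge.
Reflexive (axiom T): no — 2 is not related to itself.
Euclidean (axiom 5): yes — any two successors of a common world are S-related.
So F validates K, K4; S4 would additionally require S to be reflexive. The strongest is K4.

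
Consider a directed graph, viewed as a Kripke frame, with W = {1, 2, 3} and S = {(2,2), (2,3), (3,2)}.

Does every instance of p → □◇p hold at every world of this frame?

Yes

By correspondence theory, B is valid on a frame iff S is symmetric.
Symmetric: yes — every pair in S has its reverse in S.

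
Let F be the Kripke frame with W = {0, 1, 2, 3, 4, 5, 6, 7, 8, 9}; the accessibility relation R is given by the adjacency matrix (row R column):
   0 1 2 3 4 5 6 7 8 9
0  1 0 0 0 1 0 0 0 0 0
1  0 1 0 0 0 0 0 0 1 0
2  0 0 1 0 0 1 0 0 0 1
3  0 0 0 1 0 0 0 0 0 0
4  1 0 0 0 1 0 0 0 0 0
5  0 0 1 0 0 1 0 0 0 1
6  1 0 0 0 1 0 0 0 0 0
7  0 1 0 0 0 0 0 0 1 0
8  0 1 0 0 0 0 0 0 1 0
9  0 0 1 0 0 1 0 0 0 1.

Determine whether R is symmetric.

No

Symmetric: no — 6 R 0 but not 0 R 6.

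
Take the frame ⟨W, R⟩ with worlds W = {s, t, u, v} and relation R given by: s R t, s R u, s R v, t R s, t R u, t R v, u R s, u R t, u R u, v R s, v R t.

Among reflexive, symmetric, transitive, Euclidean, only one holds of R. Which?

Reflexive: no — s is not related to itself.
Symmetric: yes — every pair in R has its reverse in R.
Transitive: no — u R s and s R v, but not u R v.
Euclidean: no — s R u and s R v, but not u R v.
Only symmetric holds.

symmetric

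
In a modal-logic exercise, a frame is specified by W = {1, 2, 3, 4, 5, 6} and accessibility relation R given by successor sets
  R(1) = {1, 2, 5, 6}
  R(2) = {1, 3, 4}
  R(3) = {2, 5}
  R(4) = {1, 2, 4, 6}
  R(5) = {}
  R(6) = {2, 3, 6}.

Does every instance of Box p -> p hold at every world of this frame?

No

By correspondence theory, T is valid on a frame iff R is reflexive.
Reflexive: no — 2 is not related to itself.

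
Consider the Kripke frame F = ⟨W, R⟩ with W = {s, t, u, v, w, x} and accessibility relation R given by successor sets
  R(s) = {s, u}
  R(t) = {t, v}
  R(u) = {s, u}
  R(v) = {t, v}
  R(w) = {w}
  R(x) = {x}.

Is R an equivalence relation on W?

Reflexive: yes — every world is R-related to itself.
Symmetric: yes — every pair in R has its reverse in R.
Transitive: yes — every two-step R-path is closed by a direct edge.
So R is an equivalence relation.

Yes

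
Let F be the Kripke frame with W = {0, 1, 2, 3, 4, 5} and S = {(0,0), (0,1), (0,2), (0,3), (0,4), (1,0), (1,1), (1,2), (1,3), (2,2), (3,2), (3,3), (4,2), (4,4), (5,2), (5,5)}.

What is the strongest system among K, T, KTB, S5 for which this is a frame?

T

Reflexive (axiom T): yes — every world is S-related to itself.
Symmetric (axiom B): no — 0 S 2 but not 2 S 0.
Euclidean (axiom 5): no — 0 S 1 and 0 S 4, but not 1 S 4.
So F validates K, T; KTB would additionally require S to be symmetric. The strongest is T.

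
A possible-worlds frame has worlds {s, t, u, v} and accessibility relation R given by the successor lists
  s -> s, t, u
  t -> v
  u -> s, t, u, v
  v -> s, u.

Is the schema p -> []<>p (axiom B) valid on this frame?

By correspondence theory, B is valid on a frame iff R is symmetric.
Symmetric: no — s R t but not t R s.

No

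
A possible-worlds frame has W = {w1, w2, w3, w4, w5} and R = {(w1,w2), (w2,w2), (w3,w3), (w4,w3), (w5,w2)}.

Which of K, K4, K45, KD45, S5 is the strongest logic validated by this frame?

KD45

Transitive (axiom 4): yes — every two-step R-path is closed by a direct edge.
Euclidean (axiom 5): yes — any two successors of a common world are R-related.
Serial (axiom D): yes — every world has a successor (e.g. w1 R w2).
Reflexive (axiom T): no — w1 is not related to itself.
So F validates K, K4, K45, KD45; S5 would additionally require R to be reflexive. The strongest is KD45.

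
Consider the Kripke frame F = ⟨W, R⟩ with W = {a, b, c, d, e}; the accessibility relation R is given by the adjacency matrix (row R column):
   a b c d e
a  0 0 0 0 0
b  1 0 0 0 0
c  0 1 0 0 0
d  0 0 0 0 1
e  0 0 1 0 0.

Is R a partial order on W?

Reflexive: no — a is not related to itself.
Transitive: no — c R b and b R a, but not c R a.
Antisymmetric: yes — no distinct pair is related both ways.
So R is not a partial order.

No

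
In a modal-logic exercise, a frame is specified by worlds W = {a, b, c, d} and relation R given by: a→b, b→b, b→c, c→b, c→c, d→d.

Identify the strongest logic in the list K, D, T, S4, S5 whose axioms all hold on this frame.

Serial (axiom D): yes — every world has a successor (e.g. a R b).
Reflexive (axiom T): no — a is not related to itself.
Transitive (axiom 4): no — a R b and b R c, but not a R c.
Euclidean (axiom 5): yes — any two successors of a common world are R-related.
So F validates K, D; T would additionally require R to be reflexive. The strongest is D.

D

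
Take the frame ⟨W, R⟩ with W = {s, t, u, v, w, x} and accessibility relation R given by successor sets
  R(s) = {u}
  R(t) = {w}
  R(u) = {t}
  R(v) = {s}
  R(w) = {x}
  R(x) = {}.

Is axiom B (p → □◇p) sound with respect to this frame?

Axiom B corresponds to the accessibility relation being symmetric.
Symmetric: no — s R u but not u R s.

No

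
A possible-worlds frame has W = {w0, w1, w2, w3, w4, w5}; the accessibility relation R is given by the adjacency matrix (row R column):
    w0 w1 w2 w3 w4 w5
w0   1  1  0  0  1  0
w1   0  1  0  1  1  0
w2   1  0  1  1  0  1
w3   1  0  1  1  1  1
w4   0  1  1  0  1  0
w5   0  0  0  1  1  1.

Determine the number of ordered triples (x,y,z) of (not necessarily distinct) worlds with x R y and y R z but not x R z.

Enumerating: (w0,w1,w3), (w0,w4,w2), (w1,w3,w0), (w1,w3,w2), (w1,w3,w5), (w1,w4,w2), (w2,w0,w1), (w2,w0,w4), (w2,w3,w4), (w2,w5,w4), (w3,w0,w1), (w3,w4,w1), … and 8 more.
Total: 20.

20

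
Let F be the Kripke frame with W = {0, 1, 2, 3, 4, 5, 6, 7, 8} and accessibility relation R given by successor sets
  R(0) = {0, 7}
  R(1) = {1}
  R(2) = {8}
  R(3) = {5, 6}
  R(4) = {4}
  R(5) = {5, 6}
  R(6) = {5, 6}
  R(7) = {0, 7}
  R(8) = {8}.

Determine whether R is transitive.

Transitive: yes — every two-step R-path is closed by a direct edge.

Yes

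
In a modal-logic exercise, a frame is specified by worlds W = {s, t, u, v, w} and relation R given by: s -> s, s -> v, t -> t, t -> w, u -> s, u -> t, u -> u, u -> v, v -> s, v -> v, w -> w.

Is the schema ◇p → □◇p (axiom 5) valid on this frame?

Axiom 5 corresponds to the accessibility relation being Euclidean.
Euclidean: no — u R s and u R t, but not s R t.

No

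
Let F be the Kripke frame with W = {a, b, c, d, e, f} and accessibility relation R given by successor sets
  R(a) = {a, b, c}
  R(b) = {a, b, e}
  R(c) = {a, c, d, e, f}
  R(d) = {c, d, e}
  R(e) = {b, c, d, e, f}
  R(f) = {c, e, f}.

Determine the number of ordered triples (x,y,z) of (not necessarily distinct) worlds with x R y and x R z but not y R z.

20

Enumerating: (a,b,c), (a,c,b), (b,a,e), (b,e,a), (c,a,d), (c,a,e), (c,a,f), (c,d,a), (c,d,f), (c,e,a), (c,f,a), (c,f,d), … and 8 more.
Total: 20.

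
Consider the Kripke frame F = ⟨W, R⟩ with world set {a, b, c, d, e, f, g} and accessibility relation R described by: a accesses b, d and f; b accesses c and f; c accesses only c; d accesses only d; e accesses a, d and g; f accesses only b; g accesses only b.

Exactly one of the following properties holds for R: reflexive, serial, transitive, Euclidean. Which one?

serial

Reflexive: no — a is not related to itself.
Serial: yes — every world has a successor (e.g. a R b).
Transitive: no — a R b and b R c, but not a R c.
Euclidean: no — a R b and a R d, but not b R d.
Only serial holds.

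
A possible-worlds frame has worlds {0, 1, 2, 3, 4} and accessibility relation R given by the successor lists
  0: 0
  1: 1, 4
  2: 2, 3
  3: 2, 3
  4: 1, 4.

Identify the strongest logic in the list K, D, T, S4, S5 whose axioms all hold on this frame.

S5

Serial (axiom D): yes — every world has a successor (e.g. 0 R 0).
Reflexive (axiom T): yes — every world is R-related to itself.
Transitive (axiom 4): yes — every two-step R-path is closed by a direct edge.
Euclidean (axiom 5): yes — any two successors of a common world are R-related.
So F validates K, D, T, S4, S5. The strongest is S5.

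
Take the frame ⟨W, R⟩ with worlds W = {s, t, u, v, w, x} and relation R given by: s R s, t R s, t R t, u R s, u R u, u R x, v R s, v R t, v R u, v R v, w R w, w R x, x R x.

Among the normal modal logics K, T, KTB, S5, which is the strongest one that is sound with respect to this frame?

T

Reflexive (axiom T): yes — every world is R-related to itself.
Symmetric (axiom B): no — t R s but not s R t.
Euclidean (axiom 5): no — u R s and u R x, but not s R x.
So F validates K, T; KTB would additionally require R to be symmetric. The strongest is T.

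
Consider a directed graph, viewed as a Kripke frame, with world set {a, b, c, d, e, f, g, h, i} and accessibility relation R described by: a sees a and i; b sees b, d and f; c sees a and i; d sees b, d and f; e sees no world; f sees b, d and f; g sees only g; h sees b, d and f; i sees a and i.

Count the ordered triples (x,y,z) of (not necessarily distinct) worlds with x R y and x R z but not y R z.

0

R is Euclidean; there are no such tuples.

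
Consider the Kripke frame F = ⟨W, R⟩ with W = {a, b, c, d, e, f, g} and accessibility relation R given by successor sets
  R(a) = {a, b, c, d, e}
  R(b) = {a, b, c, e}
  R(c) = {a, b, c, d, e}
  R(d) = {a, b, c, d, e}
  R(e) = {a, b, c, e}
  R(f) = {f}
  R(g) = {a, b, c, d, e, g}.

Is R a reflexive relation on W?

Yes

Reflexive: yes — every world is R-related to itself.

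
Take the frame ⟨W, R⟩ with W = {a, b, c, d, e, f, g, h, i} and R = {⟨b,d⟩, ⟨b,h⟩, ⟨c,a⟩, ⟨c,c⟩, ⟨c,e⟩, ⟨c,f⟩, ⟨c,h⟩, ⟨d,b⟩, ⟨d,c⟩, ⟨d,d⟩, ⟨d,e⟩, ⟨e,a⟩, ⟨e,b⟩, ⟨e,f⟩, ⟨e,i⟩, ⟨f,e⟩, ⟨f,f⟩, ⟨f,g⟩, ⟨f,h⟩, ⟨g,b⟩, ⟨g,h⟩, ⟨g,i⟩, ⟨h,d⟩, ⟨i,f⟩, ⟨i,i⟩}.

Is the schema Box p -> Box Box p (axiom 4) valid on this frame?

No

By correspondence theory, 4 is valid on a frame iff R is transitive.
Transitive: no — b R d and d R c, but not b R c.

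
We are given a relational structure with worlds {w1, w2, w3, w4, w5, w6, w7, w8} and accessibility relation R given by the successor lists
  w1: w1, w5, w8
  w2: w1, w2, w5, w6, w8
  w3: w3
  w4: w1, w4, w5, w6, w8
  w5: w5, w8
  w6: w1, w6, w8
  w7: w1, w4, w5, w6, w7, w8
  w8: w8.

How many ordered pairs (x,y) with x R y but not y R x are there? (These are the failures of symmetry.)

18

Enumerating: (w1,w5), (w1,w8), (w2,w1), (w2,w5), (w2,w6), (w2,w8), (w4,w1), (w4,w5), (w4,w6), (w4,w8), (w5,w8), (w6,w1), (w6,w8), (w7,w1), (w7,w4), (w7,w5), (w7,w6), (w7,w8).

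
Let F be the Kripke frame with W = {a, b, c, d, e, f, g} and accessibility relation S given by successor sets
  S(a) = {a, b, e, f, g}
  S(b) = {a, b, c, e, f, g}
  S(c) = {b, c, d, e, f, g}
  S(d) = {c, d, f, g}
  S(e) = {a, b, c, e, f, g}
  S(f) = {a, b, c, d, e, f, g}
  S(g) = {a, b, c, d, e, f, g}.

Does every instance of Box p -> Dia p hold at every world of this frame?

Axiom D corresponds to the accessibility relation being serial.
Serial: yes — every world has a successor (e.g. a S a).

Yes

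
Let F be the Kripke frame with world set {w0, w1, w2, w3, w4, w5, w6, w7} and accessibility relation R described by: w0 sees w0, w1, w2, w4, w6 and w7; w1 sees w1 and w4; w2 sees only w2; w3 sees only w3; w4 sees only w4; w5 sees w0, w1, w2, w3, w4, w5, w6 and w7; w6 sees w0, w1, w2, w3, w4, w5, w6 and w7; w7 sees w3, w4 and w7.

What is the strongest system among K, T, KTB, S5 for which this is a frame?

T

Reflexive (axiom T): yes — every world is R-related to itself.
Symmetric (axiom B): no — w0 R w1 but not w1 R w0.
Euclidean (axiom 5): no — w0 R w1 and w0 R w2, but not w1 R w2.
So F validates K, T; KTB would additionally require R to be symmetric. The strongest is T.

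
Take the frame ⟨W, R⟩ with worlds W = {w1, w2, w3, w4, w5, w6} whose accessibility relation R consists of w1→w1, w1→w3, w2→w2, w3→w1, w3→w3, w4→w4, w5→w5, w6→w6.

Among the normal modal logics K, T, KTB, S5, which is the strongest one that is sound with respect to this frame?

S5

Reflexive (axiom T): yes — every world is R-related to itself.
Symmetric (axiom B): yes — every pair in R has its reverse in R.
Euclidean (axiom 5): yes — any two successors of a common world are R-related.
So F validates K, T, KTB, S5. The strongest is S5.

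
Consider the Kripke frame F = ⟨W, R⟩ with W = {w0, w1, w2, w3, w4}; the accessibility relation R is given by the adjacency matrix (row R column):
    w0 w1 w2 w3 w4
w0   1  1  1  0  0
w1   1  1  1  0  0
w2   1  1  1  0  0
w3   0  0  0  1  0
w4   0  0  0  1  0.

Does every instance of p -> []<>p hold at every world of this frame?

No

By correspondence theory, B is valid on a frame iff R is symmetric.
Symmetric: no — w4 R w3 but not w3 R w4.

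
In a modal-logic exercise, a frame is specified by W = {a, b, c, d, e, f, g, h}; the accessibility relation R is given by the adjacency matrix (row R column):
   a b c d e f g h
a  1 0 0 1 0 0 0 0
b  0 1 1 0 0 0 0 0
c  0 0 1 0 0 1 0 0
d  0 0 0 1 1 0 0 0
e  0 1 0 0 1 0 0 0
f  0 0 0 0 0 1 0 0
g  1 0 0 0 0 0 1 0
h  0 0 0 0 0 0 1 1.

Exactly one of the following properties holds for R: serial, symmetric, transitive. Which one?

Serial: yes — every world has a successor (e.g. a R a).
Symmetric: no — a R d but not d R a.
Transitive: no — a R d and d R e, but not a R e.
Only serial holds.

serial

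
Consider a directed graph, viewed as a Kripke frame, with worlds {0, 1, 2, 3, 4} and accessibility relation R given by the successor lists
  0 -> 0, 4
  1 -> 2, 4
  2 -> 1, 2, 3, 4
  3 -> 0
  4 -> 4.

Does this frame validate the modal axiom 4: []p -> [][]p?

By correspondence theory, 4 is valid on a frame iff R is transitive.
Transitive: no — 1 R 2 and 2 R 3, but not 1 R 3.

No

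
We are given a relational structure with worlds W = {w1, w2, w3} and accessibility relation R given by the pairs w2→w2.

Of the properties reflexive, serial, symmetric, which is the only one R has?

Reflexive: no — w1 is not related to itself.
Serial: no — w1 has no R-successor.
Symmetric: yes — every pair in R has its reverse in R.
Only symmetric holds.

symmetric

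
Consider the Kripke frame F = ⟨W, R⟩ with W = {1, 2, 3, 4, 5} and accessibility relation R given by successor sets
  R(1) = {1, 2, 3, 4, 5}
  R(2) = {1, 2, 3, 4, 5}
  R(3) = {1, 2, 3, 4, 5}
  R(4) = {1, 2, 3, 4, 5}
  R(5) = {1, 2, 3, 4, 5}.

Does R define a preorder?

Reflexive: yes — every world is R-related to itself.
Transitive: yes — every two-step R-path is closed by a direct edge.
So R is a preorder.

Yes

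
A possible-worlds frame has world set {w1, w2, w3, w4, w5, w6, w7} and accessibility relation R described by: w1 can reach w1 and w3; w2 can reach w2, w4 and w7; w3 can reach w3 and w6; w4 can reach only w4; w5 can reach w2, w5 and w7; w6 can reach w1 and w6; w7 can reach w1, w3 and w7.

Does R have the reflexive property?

Yes

Reflexive: yes — every world is R-related to itself.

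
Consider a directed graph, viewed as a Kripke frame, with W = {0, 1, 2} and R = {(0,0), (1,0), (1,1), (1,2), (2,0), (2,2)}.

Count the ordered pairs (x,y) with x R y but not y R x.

3

Enumerating: (1,0), (1,2), (2,0).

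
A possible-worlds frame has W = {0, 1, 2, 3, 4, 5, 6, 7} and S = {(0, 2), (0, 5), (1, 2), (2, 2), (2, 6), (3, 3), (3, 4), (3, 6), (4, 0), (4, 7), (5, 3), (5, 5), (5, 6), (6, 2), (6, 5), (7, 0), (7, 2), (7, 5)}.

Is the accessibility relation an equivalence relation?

No

Reflexive: no — 0 is not related to itself.
Symmetric: no — 0 S 2 but not 2 S 0.
Transitive: no — 0 S 2 and 2 S 6, but not 0 S 6.
So S is not an equivalence relation.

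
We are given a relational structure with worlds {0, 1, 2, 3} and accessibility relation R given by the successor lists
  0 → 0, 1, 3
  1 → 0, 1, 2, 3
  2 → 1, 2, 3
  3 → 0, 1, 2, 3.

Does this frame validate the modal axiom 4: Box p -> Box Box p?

The schema 4 characterises exactly the transitive frames.
Transitive: no — 0 R 1 and 1 R 2, but not 0 R 2.

No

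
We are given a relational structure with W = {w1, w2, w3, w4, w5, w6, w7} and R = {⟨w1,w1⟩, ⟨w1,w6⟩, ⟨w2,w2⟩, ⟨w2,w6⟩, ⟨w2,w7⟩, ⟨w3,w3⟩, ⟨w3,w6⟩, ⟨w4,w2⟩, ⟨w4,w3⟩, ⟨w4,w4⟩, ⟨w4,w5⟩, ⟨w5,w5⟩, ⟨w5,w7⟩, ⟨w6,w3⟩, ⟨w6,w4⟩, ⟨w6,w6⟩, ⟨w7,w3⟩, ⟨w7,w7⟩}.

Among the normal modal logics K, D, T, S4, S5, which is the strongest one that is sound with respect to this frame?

Serial (axiom D): yes — every world has a successor (e.g. w1 R w1).
Reflexive (axiom T): yes — every world is R-related to itself.
Transitive (axiom 4): no — w1 R w6 and w6 R w3, but not w1 R w3.
Euclidean (axiom 5): no — w2 R w6 and w2 R w7, but not w6 R w7.
So F validates K, D, T; S4 would additionally require R to be transitive. The strongest is T.

T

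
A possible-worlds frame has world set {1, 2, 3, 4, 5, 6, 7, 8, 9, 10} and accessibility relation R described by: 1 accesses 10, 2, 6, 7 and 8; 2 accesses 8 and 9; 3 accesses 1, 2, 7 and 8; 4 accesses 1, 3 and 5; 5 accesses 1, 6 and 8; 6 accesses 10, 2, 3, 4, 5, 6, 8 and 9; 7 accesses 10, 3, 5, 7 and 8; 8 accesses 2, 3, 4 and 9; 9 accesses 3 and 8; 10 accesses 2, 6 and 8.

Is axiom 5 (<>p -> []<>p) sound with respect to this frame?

Axiom 5 corresponds to the accessibility relation being Euclidean.
Euclidean: no — 1 R 10 and 1 R 7, but not 10 R 7.

No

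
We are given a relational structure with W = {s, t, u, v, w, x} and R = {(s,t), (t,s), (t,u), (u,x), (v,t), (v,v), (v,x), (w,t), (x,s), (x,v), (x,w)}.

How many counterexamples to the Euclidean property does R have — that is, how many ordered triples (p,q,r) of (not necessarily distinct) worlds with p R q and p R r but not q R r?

Enumerating: (s,t,t), (t,s,s), (t,s,u), (t,u,s), (t,u,u), (u,x,x), (v,t,t), (v,t,v), (v,t,x), (v,x,t), (v,x,x), (w,t,t), … and 8 more.
Total: 20.

20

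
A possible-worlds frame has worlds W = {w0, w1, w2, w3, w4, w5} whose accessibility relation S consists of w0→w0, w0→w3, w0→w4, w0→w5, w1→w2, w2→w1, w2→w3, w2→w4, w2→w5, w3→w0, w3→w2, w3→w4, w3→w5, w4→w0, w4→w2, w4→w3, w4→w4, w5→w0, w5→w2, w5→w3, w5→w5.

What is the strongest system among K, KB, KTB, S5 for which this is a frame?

Symmetric (axiom B): yes — every pair in S has its reverse in S.
Reflexive (axiom T): no — w1 is not related to itself.
Euclidean (axiom 5): no — w0 S w4 and w0 S w5, but not w4 S w5.
So F validates K, KB; KTB would additionally require S to be reflexive. The strongest is KB.

KB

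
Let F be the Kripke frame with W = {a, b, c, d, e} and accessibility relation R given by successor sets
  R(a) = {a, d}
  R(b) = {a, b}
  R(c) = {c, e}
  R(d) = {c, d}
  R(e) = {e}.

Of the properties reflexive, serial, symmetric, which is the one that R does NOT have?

Reflexive: yes — every world is R-related to itself.
Serial: yes — every world has a successor (e.g. a R a).
Symmetric: no — a R d but not d R a.
Only symmetric fails.

symmetric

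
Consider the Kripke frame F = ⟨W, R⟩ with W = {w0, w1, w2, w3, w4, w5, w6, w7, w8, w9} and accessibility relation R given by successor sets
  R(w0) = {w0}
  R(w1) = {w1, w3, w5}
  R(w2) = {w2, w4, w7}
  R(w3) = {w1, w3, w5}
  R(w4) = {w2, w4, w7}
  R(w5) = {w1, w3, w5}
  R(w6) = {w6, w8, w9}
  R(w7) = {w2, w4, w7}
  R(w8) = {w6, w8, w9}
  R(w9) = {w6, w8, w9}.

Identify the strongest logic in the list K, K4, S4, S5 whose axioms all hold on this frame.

Transitive (axiom 4): yes — every two-step R-path is closed by a direct edge.
Reflexive (axiom T): yes — every world is R-related to itself.
Euclidean (axiom 5): yes — any two successors of a common world are R-related.
So F validates K, K4, S4, S5. The strongest is S5.

S5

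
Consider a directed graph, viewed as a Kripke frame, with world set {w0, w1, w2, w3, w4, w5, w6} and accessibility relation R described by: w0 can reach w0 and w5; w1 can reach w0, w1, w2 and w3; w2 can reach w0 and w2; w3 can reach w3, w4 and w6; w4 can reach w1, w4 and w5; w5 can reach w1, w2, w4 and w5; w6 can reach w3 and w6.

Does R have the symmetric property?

No

Symmetric: no — w0 R w5 but not w5 R w0.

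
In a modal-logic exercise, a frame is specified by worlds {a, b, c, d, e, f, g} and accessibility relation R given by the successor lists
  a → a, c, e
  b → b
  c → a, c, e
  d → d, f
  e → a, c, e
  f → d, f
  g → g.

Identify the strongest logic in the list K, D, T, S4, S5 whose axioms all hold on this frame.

S5

Serial (axiom D): yes — every world has a successor (e.g. a R a).
Reflexive (axiom T): yes — every world is R-related to itself.
Transitive (axiom 4): yes — every two-step R-path is closed by a direct edge.
Euclidean (axiom 5): yes — any two successors of a common world are R-related.
So F validates K, D, T, S4, S5. The strongest is S5.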